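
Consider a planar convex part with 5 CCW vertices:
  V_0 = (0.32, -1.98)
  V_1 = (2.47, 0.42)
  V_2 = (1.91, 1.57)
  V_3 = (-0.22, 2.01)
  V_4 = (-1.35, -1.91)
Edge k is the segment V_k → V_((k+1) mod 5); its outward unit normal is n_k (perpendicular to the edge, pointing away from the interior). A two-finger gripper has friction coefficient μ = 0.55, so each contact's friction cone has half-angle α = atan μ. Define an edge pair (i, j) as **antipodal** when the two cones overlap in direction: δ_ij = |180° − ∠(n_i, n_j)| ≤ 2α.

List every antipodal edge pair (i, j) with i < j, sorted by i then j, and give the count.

α = atan 0.55 = 28.81°;  2α = 57.62°
n_0 = (+0.7448, -0.6672)
n_1 = (+0.8991, +0.4378)
n_2 = (+0.2023, +0.9793)
n_3 = (-0.9609, +0.2770)
n_4 = (-0.0419, -0.9991)
  (0,1): δ = 112.18°  ·
  (0,2): δ = 59.82°  ·
  (0,3): δ = 25.77°  ✓
  (0,4): δ = 129.45°  ·
  (1,2): δ = 127.64°  ·
  (1,3): δ = 42.04°  ✓
  (1,4): δ = 61.64°  ·
  (2,3): δ = 94.41°  ·
  (2,4): δ = 9.27°  ✓
  (3,4): δ = 76.32°  ·
antipodal pairs: 3

count = 3; pairs: (0,3), (1,3), (2,4)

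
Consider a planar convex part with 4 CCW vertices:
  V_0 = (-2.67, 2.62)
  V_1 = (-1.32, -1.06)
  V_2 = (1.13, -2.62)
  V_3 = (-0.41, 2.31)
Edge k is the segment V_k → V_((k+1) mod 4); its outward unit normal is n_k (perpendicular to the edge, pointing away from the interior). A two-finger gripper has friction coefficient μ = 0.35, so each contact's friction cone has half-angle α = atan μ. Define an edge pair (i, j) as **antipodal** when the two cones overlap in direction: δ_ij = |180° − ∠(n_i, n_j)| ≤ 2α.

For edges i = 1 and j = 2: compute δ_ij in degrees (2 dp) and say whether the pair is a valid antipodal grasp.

δ = 40.17°, invalid

α = atan 0.35 = 19.29°;  2α = 38.58°
edge 1: e_1 = (+2.45, -1.56);  n_1 = (-0.5371, -0.8435)
edge 2: e_2 = (-1.54, +4.93);  n_2 = (+0.9545, +0.2982)
∠(n_1, n_2) = 139.83°
δ = |180° − 139.83°| = 40.17°
40.17° > 2α = 38.58°  →  invalid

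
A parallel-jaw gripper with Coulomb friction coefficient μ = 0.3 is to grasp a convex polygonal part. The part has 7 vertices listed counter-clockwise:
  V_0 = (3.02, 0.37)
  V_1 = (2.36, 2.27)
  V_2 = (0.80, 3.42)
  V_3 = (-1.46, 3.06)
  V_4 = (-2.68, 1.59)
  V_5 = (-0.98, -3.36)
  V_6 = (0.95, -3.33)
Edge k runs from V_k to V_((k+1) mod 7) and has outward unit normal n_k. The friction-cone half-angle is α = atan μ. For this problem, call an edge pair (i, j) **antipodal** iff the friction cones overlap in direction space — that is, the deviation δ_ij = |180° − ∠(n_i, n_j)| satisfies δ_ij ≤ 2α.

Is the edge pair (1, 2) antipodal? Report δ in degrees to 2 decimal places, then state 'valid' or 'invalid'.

δ = 134.55°, invalid

α = atan 0.3 = 16.70°;  2α = 33.40°
edge 1: e_1 = (-1.56, +1.15);  n_1 = (+0.5934, +0.8049)
edge 2: e_2 = (-2.26, -0.36);  n_2 = (-0.1573, +0.9875)
∠(n_1, n_2) = 45.45°
δ = |180° − 45.45°| = 134.55°
134.55° > 2α = 33.40°  →  invalid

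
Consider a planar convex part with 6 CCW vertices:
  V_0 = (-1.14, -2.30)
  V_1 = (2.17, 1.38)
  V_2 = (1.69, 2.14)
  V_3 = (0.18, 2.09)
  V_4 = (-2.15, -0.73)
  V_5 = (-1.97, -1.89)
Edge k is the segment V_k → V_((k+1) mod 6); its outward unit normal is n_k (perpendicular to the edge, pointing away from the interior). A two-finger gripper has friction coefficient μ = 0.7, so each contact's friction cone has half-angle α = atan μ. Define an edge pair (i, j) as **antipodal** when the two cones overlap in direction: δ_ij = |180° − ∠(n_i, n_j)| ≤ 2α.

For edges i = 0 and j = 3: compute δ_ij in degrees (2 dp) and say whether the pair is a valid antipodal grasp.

δ = 2.41°, valid

α = atan 0.7 = 34.99°;  2α = 69.98°
edge 0: e_0 = (+3.31, +3.68);  n_0 = (+0.7435, -0.6687)
edge 3: e_3 = (-2.33, -2.82);  n_3 = (-0.7709, +0.6370)
∠(n_0, n_3) = 177.59°
δ = |180° − 177.59°| = 2.41°
2.41° ≤ 2α = 69.98°  →  valid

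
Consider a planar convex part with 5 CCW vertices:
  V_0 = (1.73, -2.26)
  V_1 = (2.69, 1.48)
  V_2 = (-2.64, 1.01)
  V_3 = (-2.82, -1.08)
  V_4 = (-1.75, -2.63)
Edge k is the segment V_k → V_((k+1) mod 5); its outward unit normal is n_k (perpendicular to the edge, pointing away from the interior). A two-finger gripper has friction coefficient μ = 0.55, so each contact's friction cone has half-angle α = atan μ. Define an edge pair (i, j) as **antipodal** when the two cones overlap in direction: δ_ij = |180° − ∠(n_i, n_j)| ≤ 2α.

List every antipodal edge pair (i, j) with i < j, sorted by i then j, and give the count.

α = atan 0.55 = 28.81°;  2α = 57.62°
n_0 = (+0.9686, -0.2486)
n_1 = (-0.0878, +0.9961)
n_2 = (-0.9963, +0.0858)
n_3 = (-0.8230, -0.5681)
n_4 = (+0.1057, -0.9944)
  (0,1): δ = 70.56°  ·
  (0,2): δ = 9.47°  ✓
  (0,3): δ = 49.01°  ✓
  (0,4): δ = 110.47°  ·
  (1,2): δ = 99.96°  ·
  (1,3): δ = 60.42°  ·
  (1,4): δ = 1.03°  ✓
  (2,3): δ = 140.46°  ·
  (2,4): δ = 79.01°  ·
  (3,4): δ = 118.55°  ·
antipodal pairs: 3

count = 3; pairs: (0,2), (0,3), (1,4)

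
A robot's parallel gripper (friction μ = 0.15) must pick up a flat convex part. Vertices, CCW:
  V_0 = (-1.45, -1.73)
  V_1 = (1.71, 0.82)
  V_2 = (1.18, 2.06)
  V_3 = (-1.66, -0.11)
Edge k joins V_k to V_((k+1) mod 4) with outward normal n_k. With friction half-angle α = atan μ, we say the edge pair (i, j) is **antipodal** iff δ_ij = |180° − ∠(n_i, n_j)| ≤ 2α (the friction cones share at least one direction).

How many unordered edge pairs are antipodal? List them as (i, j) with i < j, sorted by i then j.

count = 2; pairs: (0,2), (1,3)

α = atan 0.15 = 8.53°;  2α = 17.06°
n_0 = (+0.6280, -0.7782)
n_1 = (+0.9195, +0.3930)
n_2 = (-0.6071, +0.7946)
n_3 = (-0.9917, -0.1286)
  (0,1): δ = 105.76°  ·
  (0,2): δ = 1.52°  ✓
  (0,3): δ = 58.48°  ·
  (1,2): δ = 75.76°  ·
  (1,3): δ = 15.76°  ✓
  (2,3): δ = 120.00°  ·
antipodal pairs: 2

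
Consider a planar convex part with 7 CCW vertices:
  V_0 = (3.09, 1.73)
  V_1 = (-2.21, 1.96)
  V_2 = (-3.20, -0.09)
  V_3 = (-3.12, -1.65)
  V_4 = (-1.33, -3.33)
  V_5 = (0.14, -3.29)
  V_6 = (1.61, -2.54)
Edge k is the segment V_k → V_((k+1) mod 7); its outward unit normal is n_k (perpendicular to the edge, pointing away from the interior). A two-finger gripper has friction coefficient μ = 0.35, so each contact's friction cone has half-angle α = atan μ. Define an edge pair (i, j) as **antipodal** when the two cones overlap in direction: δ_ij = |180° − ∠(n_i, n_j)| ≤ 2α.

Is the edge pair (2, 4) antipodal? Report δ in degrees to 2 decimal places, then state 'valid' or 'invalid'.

α = atan 0.35 = 19.29°;  2α = 38.58°
edge 2: e_2 = (+0.08, -1.56);  n_2 = (-0.9987, -0.0512)
edge 4: e_4 = (+1.47, +0.04);  n_4 = (+0.0272, -0.9996)
∠(n_2, n_4) = 88.62°
δ = |180° − 88.62°| = 91.38°
91.38° > 2α = 38.58°  →  invalid

δ = 91.38°, invalid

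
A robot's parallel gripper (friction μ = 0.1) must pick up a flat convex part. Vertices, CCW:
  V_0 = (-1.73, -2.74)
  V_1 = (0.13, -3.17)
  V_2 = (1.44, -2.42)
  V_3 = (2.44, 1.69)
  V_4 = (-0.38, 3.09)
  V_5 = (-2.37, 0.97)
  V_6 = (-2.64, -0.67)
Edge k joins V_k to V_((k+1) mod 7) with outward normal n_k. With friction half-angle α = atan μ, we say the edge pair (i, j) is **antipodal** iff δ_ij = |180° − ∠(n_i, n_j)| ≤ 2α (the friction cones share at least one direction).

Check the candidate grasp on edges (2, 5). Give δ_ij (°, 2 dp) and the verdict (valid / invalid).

δ = 4.33°, valid

α = atan 0.1 = 5.71°;  2α = 11.42°
edge 2: e_2 = (+1.00, +4.11);  n_2 = (+0.9717, -0.2364)
edge 5: e_5 = (-0.27, -1.64);  n_5 = (-0.9867, +0.1624)
∠(n_2, n_5) = 175.67°
δ = |180° − 175.67°| = 4.33°
4.33° ≤ 2α = 11.42°  →  valid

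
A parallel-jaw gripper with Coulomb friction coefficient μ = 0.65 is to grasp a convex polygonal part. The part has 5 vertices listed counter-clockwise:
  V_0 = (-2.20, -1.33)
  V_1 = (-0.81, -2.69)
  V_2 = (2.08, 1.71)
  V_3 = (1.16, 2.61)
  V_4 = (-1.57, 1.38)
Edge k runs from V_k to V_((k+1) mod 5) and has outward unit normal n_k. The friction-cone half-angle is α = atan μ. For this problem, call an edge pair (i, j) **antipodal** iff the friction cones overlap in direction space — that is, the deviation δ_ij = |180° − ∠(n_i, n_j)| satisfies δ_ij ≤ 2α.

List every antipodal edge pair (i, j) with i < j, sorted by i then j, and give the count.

count = 4; pairs: (0,2), (1,3), (1,4), (2,4)

α = atan 0.65 = 33.02°;  2α = 66.05°
n_0 = (-0.6994, -0.7148)
n_1 = (+0.8358, -0.5490)
n_2 = (+0.6993, +0.7148)
n_3 = (-0.4108, +0.9117)
n_4 = (-0.9740, +0.2264)
  (0,1): δ = 78.92°  ·
  (0,2): δ = 0.00°  ✓
  (0,3): δ = 68.63°  ·
  (0,4): δ = 121.29°  ·
  (1,2): δ = 101.07°  ·
  (1,3): δ = 32.45°  ✓
  (1,4): δ = 20.21°  ✓
  (2,3): δ = 111.38°  ·
  (2,4): δ = 58.72°  ✓
  (3,4): δ = 127.34°  ·
antipodal pairs: 4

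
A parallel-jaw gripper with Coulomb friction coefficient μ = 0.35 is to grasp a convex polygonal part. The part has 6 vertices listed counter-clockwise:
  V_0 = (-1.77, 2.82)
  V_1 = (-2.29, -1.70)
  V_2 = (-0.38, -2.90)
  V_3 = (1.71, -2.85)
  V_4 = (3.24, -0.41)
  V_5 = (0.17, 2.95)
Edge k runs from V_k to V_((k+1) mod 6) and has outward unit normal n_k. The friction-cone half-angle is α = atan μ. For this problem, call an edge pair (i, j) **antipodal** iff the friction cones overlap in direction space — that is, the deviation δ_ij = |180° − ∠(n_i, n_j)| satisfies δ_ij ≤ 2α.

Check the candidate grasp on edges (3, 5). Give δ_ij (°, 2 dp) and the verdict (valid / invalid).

δ = 54.08°, invalid

α = atan 0.35 = 19.29°;  2α = 38.58°
edge 3: e_3 = (+1.53, +2.44);  n_3 = (+0.8472, -0.5312)
edge 5: e_5 = (-1.94, -0.13);  n_5 = (-0.0669, +0.9978)
∠(n_3, n_5) = 125.92°
δ = |180° − 125.92°| = 54.08°
54.08° > 2α = 38.58°  →  invalid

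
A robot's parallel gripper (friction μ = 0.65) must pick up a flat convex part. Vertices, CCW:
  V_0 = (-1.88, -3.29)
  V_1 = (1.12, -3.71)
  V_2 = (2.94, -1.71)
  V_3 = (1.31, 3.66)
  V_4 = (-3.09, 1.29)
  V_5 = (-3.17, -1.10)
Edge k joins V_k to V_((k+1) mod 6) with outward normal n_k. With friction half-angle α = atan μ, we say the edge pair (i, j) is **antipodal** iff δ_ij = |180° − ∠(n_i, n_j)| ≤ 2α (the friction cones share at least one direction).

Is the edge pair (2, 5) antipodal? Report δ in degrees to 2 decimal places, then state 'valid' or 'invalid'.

δ = 13.61°, valid

α = atan 0.65 = 33.02°;  2α = 66.05°
edge 2: e_2 = (-1.63, +5.37);  n_2 = (+0.9569, +0.2905)
edge 5: e_5 = (+1.29, -2.19);  n_5 = (-0.8616, -0.5075)
∠(n_2, n_5) = 166.39°
δ = |180° − 166.39°| = 13.61°
13.61° ≤ 2α = 66.05°  →  valid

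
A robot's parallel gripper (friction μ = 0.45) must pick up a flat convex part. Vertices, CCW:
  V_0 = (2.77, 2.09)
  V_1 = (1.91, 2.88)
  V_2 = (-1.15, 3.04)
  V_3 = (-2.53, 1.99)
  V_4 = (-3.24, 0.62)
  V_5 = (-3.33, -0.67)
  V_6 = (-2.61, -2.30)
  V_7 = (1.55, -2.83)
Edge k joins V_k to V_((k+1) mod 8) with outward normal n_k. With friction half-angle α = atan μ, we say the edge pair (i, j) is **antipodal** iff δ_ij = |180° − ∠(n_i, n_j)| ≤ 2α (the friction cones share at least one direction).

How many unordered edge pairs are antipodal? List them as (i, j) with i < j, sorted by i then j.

count = 8; pairs: (0,5), (0,6), (1,6), (2,6), (2,7), (3,7), (4,7), (5,7)

α = atan 0.45 = 24.23°;  2α = 48.46°
n_0 = (+0.6765, +0.7364)
n_1 = (+0.0522, +0.9986)
n_2 = (-0.6055, +0.7958)
n_3 = (-0.8879, +0.4601)
n_4 = (-0.9976, +0.0696)
n_5 = (-0.9147, -0.4041)
n_6 = (-0.1264, -0.9920)
n_7 = (+0.9706, -0.2407)
  (0,1): δ = 140.42°  ·
  (0,2): δ = 100.16°  ·
  (0,3): δ = 74.82°  ·
  (0,4): δ = 51.42°  ·
  (0,5): δ = 23.60°  ✓
  (0,6): δ = 35.31°  ✓
  (0,7): δ = 118.64°  ·
  (1,2): δ = 139.74°  ·
  (1,3): δ = 114.40°  ·
  (1,4): δ = 91.00°  ·
  (1,5): δ = 63.17°  ·
  (1,6): δ = 4.27°  ✓
  (1,7): δ = 79.07°  ·
  (2,3): δ = 154.66°  ·
  (2,4): δ = 131.26°  ·
  (2,5): δ = 103.43°  ·
  (2,6): δ = 44.53°  ✓
  (2,7): δ = 38.81°  ✓
  (3,4): δ = 156.60°  ·
  (3,5): δ = 128.77°  ·
  (3,6): δ = 69.87°  ·
  (3,7): δ = 13.47°  ✓
  (4,5): δ = 152.18°  ·
  (4,6): δ = 93.27°  ·
  (4,7): δ = 9.94°  ✓
  (5,6): δ = 121.09°  ·
  (5,7): δ = 37.76°  ✓
  (6,7): δ = 96.67°  ·
antipodal pairs: 8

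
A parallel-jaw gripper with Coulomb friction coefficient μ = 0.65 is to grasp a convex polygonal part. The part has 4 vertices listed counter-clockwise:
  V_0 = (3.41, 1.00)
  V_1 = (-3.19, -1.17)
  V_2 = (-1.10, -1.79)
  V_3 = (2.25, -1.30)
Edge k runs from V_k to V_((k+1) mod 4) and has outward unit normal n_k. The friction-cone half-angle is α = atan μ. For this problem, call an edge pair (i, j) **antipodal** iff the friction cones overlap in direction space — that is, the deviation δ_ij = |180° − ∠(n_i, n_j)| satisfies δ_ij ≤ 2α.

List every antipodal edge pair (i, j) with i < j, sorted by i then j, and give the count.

α = atan 0.65 = 33.02°;  2α = 66.05°
n_0 = (-0.3123, +0.9500)
n_1 = (-0.2844, -0.9587)
n_2 = (+0.1447, -0.9895)
n_3 = (+0.8929, -0.4503)
  (0,1): δ = 34.72°  ✓
  (0,2): δ = 9.88°  ✓
  (0,3): δ = 45.04°  ✓
  (1,2): δ = 155.16°  ·
  (1,3): δ = 100.24°  ·
  (2,3): δ = 125.09°  ·
antipodal pairs: 3

count = 3; pairs: (0,1), (0,2), (0,3)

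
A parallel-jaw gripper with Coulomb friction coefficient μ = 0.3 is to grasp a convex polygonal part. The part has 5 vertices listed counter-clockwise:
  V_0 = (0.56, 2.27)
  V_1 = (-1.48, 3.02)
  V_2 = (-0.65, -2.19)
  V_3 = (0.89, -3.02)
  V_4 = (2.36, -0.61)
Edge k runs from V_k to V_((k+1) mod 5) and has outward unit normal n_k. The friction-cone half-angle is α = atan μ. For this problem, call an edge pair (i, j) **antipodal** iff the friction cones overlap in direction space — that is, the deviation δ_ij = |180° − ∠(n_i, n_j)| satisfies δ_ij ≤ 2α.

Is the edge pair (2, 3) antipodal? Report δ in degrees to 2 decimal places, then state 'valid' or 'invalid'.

δ = 93.06°, invalid

α = atan 0.3 = 16.70°;  2α = 33.40°
edge 2: e_2 = (+1.54, -0.83);  n_2 = (-0.4744, -0.8803)
edge 3: e_3 = (+1.47, +2.41);  n_3 = (+0.8537, -0.5207)
∠(n_2, n_3) = 86.94°
δ = |180° − 86.94°| = 93.06°
93.06° > 2α = 33.40°  →  invalid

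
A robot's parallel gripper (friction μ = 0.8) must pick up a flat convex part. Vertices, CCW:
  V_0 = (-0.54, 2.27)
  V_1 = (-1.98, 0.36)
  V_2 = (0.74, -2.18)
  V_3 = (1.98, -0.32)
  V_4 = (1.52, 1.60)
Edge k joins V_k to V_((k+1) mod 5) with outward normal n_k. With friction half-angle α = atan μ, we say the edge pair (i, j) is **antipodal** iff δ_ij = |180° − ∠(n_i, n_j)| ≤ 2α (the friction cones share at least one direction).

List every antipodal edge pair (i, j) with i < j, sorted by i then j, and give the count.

α = atan 0.8 = 38.66°;  2α = 77.32°
n_0 = (-0.7985, +0.6020)
n_1 = (-0.6825, -0.7309)
n_2 = (+0.8321, -0.5547)
n_3 = (+0.9725, +0.2330)
n_4 = (+0.3093, +0.9510)
  (0,1): δ = 96.03°  ·
  (0,2): δ = 3.32°  ✓
  (0,3): δ = 50.49°  ✓
  (0,4): δ = 109.00°  ·
  (1,2): δ = 80.65°  ·
  (1,3): δ = 33.49°  ✓
  (1,4): δ = 25.02°  ✓
  (2,3): δ = 132.84°  ·
  (2,4): δ = 74.33°  ✓
  (3,4): δ = 121.49°  ·
antipodal pairs: 5

count = 5; pairs: (0,2), (0,3), (1,3), (1,4), (2,4)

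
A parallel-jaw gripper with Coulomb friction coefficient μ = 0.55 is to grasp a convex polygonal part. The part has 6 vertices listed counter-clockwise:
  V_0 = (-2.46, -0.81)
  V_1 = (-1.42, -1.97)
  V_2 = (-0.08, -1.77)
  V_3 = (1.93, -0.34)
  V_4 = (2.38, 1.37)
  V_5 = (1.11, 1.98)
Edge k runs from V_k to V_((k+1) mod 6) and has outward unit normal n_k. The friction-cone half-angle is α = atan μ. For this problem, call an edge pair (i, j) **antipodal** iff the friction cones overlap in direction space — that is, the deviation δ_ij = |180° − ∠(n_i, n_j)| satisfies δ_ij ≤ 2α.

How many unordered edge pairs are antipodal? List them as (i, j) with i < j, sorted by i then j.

α = atan 0.55 = 28.81°;  2α = 57.62°
n_0 = (-0.7446, -0.6675)
n_1 = (+0.1476, -0.9890)
n_2 = (+0.5797, -0.8148)
n_3 = (+0.9671, -0.2545)
n_4 = (+0.4330, +0.9014)
n_5 = (-0.6158, +0.7879)
  (0,1): δ = 123.39°  ·
  (0,2): δ = 96.45°  ·
  (0,3): δ = 56.62°  ✓
  (0,4): δ = 22.47°  ✓
  (0,5): δ = 86.13°  ·
  (1,2): δ = 153.06°  ·
  (1,3): δ = 113.23°  ·
  (1,4): δ = 34.14°  ✓
  (1,5): δ = 29.52°  ✓
  (2,3): δ = 140.17°  ·
  (2,4): δ = 61.09°  ·
  (2,5): δ = 2.58°  ✓
  (3,4): δ = 100.91°  ·
  (3,5): δ = 37.25°  ✓
  (4,5): δ = 116.34°  ·
antipodal pairs: 6

count = 6; pairs: (0,3), (0,4), (1,4), (1,5), (2,5), (3,5)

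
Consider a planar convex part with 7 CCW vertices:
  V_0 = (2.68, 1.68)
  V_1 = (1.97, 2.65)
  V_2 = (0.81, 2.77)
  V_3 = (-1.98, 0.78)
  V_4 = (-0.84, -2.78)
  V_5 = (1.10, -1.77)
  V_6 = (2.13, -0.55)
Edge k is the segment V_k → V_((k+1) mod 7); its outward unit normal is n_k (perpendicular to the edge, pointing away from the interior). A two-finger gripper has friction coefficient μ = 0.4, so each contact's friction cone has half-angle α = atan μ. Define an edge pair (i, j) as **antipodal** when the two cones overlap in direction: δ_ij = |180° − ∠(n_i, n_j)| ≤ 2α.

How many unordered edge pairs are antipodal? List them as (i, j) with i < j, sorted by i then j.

count = 6; pairs: (0,3), (1,4), (2,4), (2,5), (2,6), (3,6)

α = atan 0.4 = 21.80°;  2α = 43.60°
n_0 = (+0.8069, +0.5906)
n_1 = (+0.1029, +0.9947)
n_2 = (-0.5807, +0.8141)
n_3 = (-0.9524, -0.3050)
n_4 = (+0.4618, -0.8870)
n_5 = (+0.7641, -0.6451)
n_6 = (+0.9709, -0.2395)
  (0,1): δ = 132.11°  ·
  (0,2): δ = 90.70°  ·
  (0,3): δ = 18.45°  ✓
  (0,4): δ = 81.30°  ·
  (0,5): δ = 103.62°  ·
  (0,6): δ = 129.94°  ·
  (1,2): δ = 138.60°  ·
  (1,3): δ = 66.34°  ·
  (1,4): δ = 33.41°  ✓
  (1,5): δ = 55.73°  ·
  (1,6): δ = 82.05°  ·
  (2,3): δ = 107.74°  ·
  (2,4): δ = 8.00°  ✓
  (2,5): δ = 14.33°  ✓
  (2,6): δ = 40.65°  ✓
  (3,4): δ = 80.25°  ·
  (3,5): δ = 57.93°  ·
  (3,6): δ = 31.61°  ✓
  (4,5): δ = 157.68°  ·
  (4,6): δ = 131.36°  ·
  (5,6): δ = 153.68°  ·
antipodal pairs: 6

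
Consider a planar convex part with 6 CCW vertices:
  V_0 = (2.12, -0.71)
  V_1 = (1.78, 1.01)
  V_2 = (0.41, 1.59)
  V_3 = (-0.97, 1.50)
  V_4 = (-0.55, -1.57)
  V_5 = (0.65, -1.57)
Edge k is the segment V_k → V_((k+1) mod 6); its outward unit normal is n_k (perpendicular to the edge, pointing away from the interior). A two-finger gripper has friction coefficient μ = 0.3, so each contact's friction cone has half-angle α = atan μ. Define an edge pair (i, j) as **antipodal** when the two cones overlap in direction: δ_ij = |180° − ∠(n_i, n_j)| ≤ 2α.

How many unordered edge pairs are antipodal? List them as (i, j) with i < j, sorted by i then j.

count = 4; pairs: (0,3), (1,4), (2,4), (2,5)

α = atan 0.3 = 16.70°;  2α = 33.40°
n_0 = (+0.9810, +0.1939)
n_1 = (+0.3899, +0.9209)
n_2 = (-0.0651, +0.9979)
n_3 = (-0.9908, -0.1355)
n_4 = (+0.0000, -1.0000)
n_5 = (+0.5050, -0.8631)
  (0,1): δ = 124.13°  ·
  (0,2): δ = 97.45°  ·
  (0,3): δ = 3.39°  ✓
  (0,4): δ = 78.82°  ·
  (0,5): δ = 109.15°  ·
  (1,2): δ = 153.32°  ·
  (1,3): δ = 59.26°  ·
  (1,4): δ = 22.95°  ✓
  (1,5): δ = 53.27°  ·
  (2,3): δ = 85.94°  ·
  (2,4): δ = 3.73°  ✓
  (2,5): δ = 26.60°  ✓
  (3,4): δ = 97.79°  ·
  (3,5): δ = 67.46°  ·
  (4,5): δ = 149.67°  ·
antipodal pairs: 4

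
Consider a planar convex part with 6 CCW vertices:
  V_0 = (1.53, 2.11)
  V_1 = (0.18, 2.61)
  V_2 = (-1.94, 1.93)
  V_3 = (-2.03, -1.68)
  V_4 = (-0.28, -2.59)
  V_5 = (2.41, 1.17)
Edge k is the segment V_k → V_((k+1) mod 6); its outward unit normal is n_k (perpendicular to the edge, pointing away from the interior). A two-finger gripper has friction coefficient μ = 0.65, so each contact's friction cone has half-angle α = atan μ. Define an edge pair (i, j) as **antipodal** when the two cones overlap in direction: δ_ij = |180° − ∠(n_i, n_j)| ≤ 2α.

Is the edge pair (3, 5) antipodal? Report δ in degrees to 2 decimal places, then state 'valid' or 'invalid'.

δ = 19.41°, valid

α = atan 0.65 = 33.02°;  2α = 66.05°
edge 3: e_3 = (+1.75, -0.91);  n_3 = (-0.4614, -0.8872)
edge 5: e_5 = (-0.88, +0.94);  n_5 = (+0.7300, +0.6834)
∠(n_3, n_5) = 160.59°
δ = |180° − 160.59°| = 19.41°
19.41° ≤ 2α = 66.05°  →  valid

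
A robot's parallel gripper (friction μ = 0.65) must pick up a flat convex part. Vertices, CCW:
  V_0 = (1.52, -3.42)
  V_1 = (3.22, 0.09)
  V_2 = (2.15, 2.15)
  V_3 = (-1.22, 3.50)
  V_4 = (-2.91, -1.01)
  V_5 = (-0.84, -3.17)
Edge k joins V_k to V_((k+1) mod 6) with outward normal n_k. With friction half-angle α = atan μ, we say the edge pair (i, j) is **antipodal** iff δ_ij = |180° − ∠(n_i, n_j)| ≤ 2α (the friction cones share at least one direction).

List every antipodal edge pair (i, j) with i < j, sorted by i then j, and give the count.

α = atan 0.65 = 33.02°;  2α = 66.05°
n_0 = (+0.9000, -0.4359)
n_1 = (+0.8874, +0.4609)
n_2 = (+0.3719, +0.9283)
n_3 = (-0.9364, +0.3509)
n_4 = (-0.7220, -0.6919)
n_5 = (-0.1053, -0.9944)
  (0,1): δ = 126.71°  ·
  (0,2): δ = 85.99°  ·
  (0,3): δ = 5.30°  ✓
  (0,4): δ = 69.62°  ·
  (0,5): δ = 109.80°  ·
  (1,2): δ = 139.28°  ·
  (1,3): δ = 47.99°  ✓
  (1,4): δ = 16.33°  ✓
  (1,5): δ = 56.50°  ✓
  (2,3): δ = 88.71°  ·
  (2,4): δ = 24.39°  ✓
  (2,5): δ = 15.78°  ✓
  (3,4): δ = 115.68°  ·
  (3,5): δ = 75.50°  ·
  (4,5): δ = 139.83°  ·
antipodal pairs: 6

count = 6; pairs: (0,3), (1,3), (1,4), (1,5), (2,4), (2,5)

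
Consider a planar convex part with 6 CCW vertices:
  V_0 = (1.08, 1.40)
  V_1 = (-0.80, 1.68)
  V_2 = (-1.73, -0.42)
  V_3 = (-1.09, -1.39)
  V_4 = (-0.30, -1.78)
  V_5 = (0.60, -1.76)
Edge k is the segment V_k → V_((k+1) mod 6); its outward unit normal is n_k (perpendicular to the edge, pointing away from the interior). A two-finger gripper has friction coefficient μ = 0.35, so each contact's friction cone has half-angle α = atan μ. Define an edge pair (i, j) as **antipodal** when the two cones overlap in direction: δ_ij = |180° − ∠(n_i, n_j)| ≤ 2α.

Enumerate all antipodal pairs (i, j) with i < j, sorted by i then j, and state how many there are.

count = 3; pairs: (0,3), (0,4), (1,5)

α = atan 0.35 = 19.29°;  2α = 38.58°
n_0 = (+0.1473, +0.9891)
n_1 = (-0.9143, +0.4049)
n_2 = (-0.8347, -0.5507)
n_3 = (-0.4427, -0.8967)
n_4 = (+0.0222, -0.9998)
n_5 = (+0.9887, -0.1502)
  (0,1): δ = 105.42°  ·
  (0,2): δ = 48.11°  ·
  (0,3): δ = 17.80°  ✓
  (0,4): δ = 9.74°  ✓
  (0,5): δ = 89.83°  ·
  (1,2): δ = 122.70°  ·
  (1,3): δ = 92.39°  ·
  (1,4): δ = 64.84°  ·
  (1,5): δ = 15.25°  ✓
  (2,3): δ = 149.69°  ·
  (2,4): δ = 122.14°  ·
  (2,5): δ = 42.05°  ·
  (3,4): δ = 152.45°  ·
  (3,5): δ = 72.36°  ·
  (4,5): δ = 99.91°  ·
antipodal pairs: 3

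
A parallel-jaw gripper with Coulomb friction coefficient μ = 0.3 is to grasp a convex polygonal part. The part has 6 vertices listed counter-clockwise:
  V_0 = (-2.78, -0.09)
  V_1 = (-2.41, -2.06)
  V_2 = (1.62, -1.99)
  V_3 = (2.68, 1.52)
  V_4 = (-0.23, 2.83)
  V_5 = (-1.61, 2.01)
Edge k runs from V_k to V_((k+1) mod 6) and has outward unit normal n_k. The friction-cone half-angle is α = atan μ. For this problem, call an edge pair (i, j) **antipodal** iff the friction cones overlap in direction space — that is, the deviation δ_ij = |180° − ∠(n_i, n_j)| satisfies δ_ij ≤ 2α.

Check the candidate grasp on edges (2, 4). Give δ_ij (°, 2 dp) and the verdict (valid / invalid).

α = atan 0.3 = 16.70°;  2α = 33.40°
edge 2: e_2 = (+1.06, +3.51);  n_2 = (+0.9573, -0.2891)
edge 4: e_4 = (-1.38, -0.82);  n_4 = (-0.5108, +0.8597)
∠(n_2, n_4) = 137.52°
δ = |180° − 137.52°| = 42.48°
42.48° > 2α = 33.40°  →  invalid

δ = 42.48°, invalid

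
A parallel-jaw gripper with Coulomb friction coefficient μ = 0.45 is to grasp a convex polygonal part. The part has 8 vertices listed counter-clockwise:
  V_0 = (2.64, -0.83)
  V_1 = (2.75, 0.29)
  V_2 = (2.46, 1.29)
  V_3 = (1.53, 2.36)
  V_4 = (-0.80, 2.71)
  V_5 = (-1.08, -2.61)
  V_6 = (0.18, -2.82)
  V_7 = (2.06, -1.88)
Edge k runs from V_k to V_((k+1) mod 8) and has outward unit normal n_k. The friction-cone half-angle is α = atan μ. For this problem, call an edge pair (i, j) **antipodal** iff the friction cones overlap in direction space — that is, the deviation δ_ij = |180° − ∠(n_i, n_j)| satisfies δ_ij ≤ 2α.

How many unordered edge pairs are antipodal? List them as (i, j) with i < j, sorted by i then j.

α = atan 0.45 = 24.23°;  2α = 48.46°
n_0 = (+0.9952, -0.0977)
n_1 = (+0.9604, +0.2785)
n_2 = (+0.7548, +0.6560)
n_3 = (+0.1485, +0.9889)
n_4 = (-0.9986, +0.0526)
n_5 = (-0.1644, -0.9864)
n_6 = (+0.4472, -0.8944)
n_7 = (+0.8753, -0.4835)
  (0,1): δ = 158.22°  ·
  (0,2): δ = 133.39°  ·
  (0,3): δ = 92.93°  ·
  (0,4): δ = 2.60°  ✓
  (0,5): δ = 86.15°  ·
  (0,6): δ = 122.17°  ·
  (0,7): δ = 156.69°  ·
  (1,2): δ = 155.18°  ·
  (1,3): δ = 114.71°  ·
  (1,4): δ = 19.18°  ✓
  (1,5): δ = 64.37°  ·
  (1,6): δ = 100.39°  ·
  (1,7): δ = 134.91°  ·
  (2,3): δ = 139.54°  ·
  (2,4): δ = 44.01°  ✓
  (2,5): δ = 39.54°  ✓
  (2,6): δ = 75.57°  ·
  (2,7): δ = 110.09°  ·
  (3,4): δ = 84.47°  ·
  (3,5): δ = 0.92°  ✓
  (3,6): δ = 35.11°  ✓
  (3,7): δ = 69.63°  ·
  (4,5): δ = 96.45°  ·
  (4,6): δ = 60.42°  ·
  (4,7): δ = 25.90°  ✓
  (5,6): δ = 143.97°  ·
  (5,7): δ = 109.45°  ·
  (6,7): δ = 145.48°  ·
antipodal pairs: 7

count = 7; pairs: (0,4), (1,4), (2,4), (2,5), (3,5), (3,6), (4,7)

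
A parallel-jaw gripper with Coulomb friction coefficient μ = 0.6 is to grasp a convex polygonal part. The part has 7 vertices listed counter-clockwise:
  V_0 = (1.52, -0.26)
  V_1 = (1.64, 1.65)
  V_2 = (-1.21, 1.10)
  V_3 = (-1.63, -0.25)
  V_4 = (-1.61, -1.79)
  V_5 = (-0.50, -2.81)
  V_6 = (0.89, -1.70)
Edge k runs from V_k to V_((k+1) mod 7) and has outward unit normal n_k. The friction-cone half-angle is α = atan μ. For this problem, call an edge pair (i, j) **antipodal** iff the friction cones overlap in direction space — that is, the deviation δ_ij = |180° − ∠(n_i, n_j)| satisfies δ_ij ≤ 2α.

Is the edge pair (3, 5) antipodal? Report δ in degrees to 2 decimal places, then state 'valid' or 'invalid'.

α = atan 0.6 = 30.96°;  2α = 61.93°
edge 3: e_3 = (+0.02, -1.54);  n_3 = (-0.9999, -0.0130)
edge 5: e_5 = (+1.39, +1.11);  n_5 = (+0.6240, -0.7814)
∠(n_3, n_5) = 127.87°
δ = |180° − 127.87°| = 52.13°
52.13° ≤ 2α = 61.93°  →  valid

δ = 52.13°, valid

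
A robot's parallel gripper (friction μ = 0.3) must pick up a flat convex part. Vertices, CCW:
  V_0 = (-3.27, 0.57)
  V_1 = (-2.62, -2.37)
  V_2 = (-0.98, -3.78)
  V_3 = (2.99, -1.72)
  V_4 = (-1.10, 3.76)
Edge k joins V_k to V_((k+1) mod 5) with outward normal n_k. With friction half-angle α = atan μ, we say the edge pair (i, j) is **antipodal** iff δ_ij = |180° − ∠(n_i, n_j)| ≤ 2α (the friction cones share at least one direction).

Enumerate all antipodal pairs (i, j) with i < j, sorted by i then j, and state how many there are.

α = atan 0.3 = 16.70°;  2α = 33.40°
n_0 = (-0.9764, -0.2159)
n_1 = (-0.6519, -0.7583)
n_2 = (+0.4606, -0.8876)
n_3 = (+0.8014, +0.5981)
n_4 = (-0.8268, +0.5625)
  (0,1): δ = 143.15°  ·
  (0,2): δ = 75.04°  ·
  (0,3): δ = 24.27°  ✓
  (0,4): δ = 133.31°  ·
  (1,2): δ = 111.89°  ·
  (1,3): δ = 12.58°  ✓
  (1,4): δ = 96.46°  ·
  (2,3): δ = 80.69°  ·
  (2,4): δ = 28.35°  ✓
  (3,4): δ = 70.96°  ·
antipodal pairs: 3

count = 3; pairs: (0,3), (1,3), (2,4)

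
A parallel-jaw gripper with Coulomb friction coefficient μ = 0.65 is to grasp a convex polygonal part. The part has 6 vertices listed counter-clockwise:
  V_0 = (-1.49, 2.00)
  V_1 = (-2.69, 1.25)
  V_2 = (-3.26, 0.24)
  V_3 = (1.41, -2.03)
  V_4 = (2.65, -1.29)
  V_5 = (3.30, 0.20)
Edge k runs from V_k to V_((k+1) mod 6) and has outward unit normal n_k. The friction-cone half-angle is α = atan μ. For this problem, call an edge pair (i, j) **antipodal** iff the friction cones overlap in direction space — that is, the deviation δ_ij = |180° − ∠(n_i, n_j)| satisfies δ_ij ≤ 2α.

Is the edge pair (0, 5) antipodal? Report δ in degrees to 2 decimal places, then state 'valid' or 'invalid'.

α = atan 0.65 = 33.02°;  2α = 66.05°
edge 0: e_0 = (-1.20, -0.75);  n_0 = (-0.5300, +0.8480)
edge 5: e_5 = (-4.79, +1.80);  n_5 = (+0.3518, +0.9361)
∠(n_0, n_5) = 52.60°
δ = |180° − 52.60°| = 127.40°
127.40° > 2α = 66.05°  →  invalid

δ = 127.40°, invalid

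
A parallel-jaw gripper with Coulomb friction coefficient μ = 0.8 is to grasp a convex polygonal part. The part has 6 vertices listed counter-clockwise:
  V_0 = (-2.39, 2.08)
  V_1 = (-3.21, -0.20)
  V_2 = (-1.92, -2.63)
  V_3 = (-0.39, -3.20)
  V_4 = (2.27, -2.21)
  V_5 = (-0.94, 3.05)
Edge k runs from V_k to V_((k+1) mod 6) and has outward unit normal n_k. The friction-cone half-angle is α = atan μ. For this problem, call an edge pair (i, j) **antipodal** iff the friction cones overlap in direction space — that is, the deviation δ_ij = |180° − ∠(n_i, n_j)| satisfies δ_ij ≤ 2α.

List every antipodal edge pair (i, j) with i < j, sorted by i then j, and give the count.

α = atan 0.8 = 38.66°;  2α = 77.32°
n_0 = (-0.9410, +0.3384)
n_1 = (-0.8833, -0.4689)
n_2 = (-0.3491, -0.9371)
n_3 = (+0.3488, -0.9372)
n_4 = (+0.8536, +0.5209)
n_5 = (-0.5560, +0.8312)
  (0,1): δ = 132.26°  ·
  (0,2): δ = 90.65°  ·
  (0,3): δ = 49.80°  ✓
  (0,4): δ = 51.18°  ✓
  (0,5): δ = 143.56°  ·
  (1,2): δ = 138.40°  ·
  (1,3): δ = 97.55°  ·
  (1,4): δ = 3.43°  ✓
  (1,5): δ = 95.82°  ·
  (2,3): δ = 139.15°  ·
  (2,4): δ = 38.17°  ✓
  (2,5): δ = 54.21°  ✓
  (3,4): δ = 79.02°  ·
  (3,5): δ = 13.37°  ✓
  (4,5): δ = 87.61°  ·
antipodal pairs: 6

count = 6; pairs: (0,3), (0,4), (1,4), (2,4), (2,5), (3,5)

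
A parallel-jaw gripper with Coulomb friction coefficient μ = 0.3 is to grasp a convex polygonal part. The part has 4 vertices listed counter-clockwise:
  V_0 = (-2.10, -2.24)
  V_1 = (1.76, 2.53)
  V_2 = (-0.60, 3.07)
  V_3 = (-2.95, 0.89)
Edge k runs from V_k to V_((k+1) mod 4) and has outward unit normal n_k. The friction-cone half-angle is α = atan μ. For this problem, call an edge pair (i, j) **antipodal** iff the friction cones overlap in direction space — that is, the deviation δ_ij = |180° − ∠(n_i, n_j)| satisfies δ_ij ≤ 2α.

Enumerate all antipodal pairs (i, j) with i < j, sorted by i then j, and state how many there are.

count = 1; pairs: (0,2)

α = atan 0.3 = 16.70°;  2α = 33.40°
n_0 = (+0.7774, -0.6291)
n_1 = (+0.2230, +0.9748)
n_2 = (-0.6801, +0.7331)
n_3 = (-0.9650, -0.2621)
  (0,1): δ = 63.91°  ·
  (0,2): δ = 8.17°  ✓
  (0,3): δ = 54.17°  ·
  (1,2): δ = 124.26°  ·
  (1,3): δ = 61.92°  ·
  (2,3): δ = 117.66°  ·
antipodal pairs: 1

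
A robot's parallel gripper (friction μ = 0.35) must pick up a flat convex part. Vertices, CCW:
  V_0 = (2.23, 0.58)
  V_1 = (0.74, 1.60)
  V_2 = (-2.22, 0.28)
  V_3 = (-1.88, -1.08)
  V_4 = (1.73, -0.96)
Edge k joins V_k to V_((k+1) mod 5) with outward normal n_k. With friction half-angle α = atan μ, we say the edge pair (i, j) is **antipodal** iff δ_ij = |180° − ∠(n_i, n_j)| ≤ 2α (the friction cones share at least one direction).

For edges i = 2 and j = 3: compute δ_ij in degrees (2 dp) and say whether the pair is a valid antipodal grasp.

α = atan 0.35 = 19.29°;  2α = 38.58°
edge 2: e_2 = (+0.34, -1.36);  n_2 = (-0.9701, -0.2425)
edge 3: e_3 = (+3.61, +0.12);  n_3 = (+0.0332, -0.9994)
∠(n_2, n_3) = 77.87°
δ = |180° − 77.87°| = 102.13°
102.13° > 2α = 38.58°  →  invalid

δ = 102.13°, invalid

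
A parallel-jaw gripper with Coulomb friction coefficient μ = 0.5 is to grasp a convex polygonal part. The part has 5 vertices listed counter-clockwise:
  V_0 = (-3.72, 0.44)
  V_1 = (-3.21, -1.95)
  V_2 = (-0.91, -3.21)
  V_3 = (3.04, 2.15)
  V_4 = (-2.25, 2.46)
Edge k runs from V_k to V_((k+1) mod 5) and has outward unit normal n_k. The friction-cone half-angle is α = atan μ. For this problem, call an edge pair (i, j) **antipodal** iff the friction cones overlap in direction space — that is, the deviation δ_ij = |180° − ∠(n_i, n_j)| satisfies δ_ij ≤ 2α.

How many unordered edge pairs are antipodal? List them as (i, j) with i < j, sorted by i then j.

α = atan 0.5 = 26.57°;  2α = 53.13°
n_0 = (-0.9780, -0.2087)
n_1 = (-0.4805, -0.8770)
n_2 = (+0.8050, -0.5933)
n_3 = (+0.0585, +0.9983)
n_4 = (-0.8086, +0.5884)
  (0,1): δ = 130.76°  ·
  (0,2): δ = 48.43°  ✓
  (0,3): δ = 74.60°  ·
  (0,4): δ = 131.91°  ·
  (1,2): δ = 97.67°  ·
  (1,3): δ = 25.36°  ✓
  (1,4): δ = 82.67°  ·
  (2,3): δ = 56.97°  ·
  (2,4): δ = 0.34°  ✓
  (3,4): δ = 122.69°  ·
antipodal pairs: 3

count = 3; pairs: (0,2), (1,3), (2,4)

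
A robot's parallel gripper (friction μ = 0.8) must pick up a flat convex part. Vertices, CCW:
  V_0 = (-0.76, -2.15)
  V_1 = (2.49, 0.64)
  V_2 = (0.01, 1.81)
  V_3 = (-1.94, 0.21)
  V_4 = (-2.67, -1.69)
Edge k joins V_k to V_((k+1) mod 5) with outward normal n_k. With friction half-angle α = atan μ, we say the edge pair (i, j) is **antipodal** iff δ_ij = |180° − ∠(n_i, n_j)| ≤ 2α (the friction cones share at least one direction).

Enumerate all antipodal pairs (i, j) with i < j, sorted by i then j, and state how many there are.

α = atan 0.8 = 38.66°;  2α = 77.32°
n_0 = (+0.6514, -0.7588)
n_1 = (+0.4267, +0.9044)
n_2 = (-0.6343, +0.7731)
n_3 = (-0.9335, +0.3586)
n_4 = (-0.2341, -0.9722)
  (0,1): δ = 65.90°  ✓
  (0,2): δ = 1.28°  ✓
  (0,3): δ = 28.34°  ✓
  (0,4): δ = 125.81°  ·
  (1,2): δ = 115.37°  ·
  (1,3): δ = 85.76°  ·
  (1,4): δ = 11.72°  ✓
  (2,3): δ = 150.39°  ·
  (2,4): δ = 52.91°  ✓
  (3,4): δ = 82.52°  ·
antipodal pairs: 5

count = 5; pairs: (0,1), (0,2), (0,3), (1,4), (2,4)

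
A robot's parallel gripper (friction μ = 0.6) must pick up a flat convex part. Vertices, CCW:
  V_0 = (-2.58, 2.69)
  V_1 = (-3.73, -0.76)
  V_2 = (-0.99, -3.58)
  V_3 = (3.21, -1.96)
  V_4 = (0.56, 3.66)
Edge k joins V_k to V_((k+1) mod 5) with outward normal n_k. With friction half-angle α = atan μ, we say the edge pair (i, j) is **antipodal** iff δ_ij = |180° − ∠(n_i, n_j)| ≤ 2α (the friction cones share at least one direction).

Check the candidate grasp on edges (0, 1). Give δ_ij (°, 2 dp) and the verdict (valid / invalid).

δ = 117.39°, invalid

α = atan 0.6 = 30.96°;  2α = 61.93°
edge 0: e_0 = (-1.15, -3.45);  n_0 = (-0.9487, +0.3162)
edge 1: e_1 = (+2.74, -2.82);  n_1 = (-0.7172, -0.6969)
∠(n_0, n_1) = 62.61°
δ = |180° − 62.61°| = 117.39°
117.39° > 2α = 61.93°  →  invalid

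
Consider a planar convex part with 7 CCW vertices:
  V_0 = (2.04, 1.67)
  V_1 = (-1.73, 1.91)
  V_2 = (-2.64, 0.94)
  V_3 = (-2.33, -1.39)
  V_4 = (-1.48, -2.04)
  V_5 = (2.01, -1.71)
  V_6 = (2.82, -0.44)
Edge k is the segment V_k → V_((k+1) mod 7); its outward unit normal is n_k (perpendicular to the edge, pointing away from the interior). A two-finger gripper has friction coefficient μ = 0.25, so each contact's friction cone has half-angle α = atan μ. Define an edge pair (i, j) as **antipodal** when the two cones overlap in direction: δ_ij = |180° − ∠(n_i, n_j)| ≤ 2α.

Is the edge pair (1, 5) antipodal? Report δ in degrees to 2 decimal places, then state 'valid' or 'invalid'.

α = atan 0.25 = 14.04°;  2α = 28.07°
edge 1: e_1 = (-0.91, -0.97);  n_1 = (-0.7293, +0.6842)
edge 5: e_5 = (+0.81, +1.27);  n_5 = (+0.8431, -0.5377)
∠(n_1, n_5) = 169.36°
δ = |180° − 169.36°| = 10.64°
10.64° ≤ 2α = 28.07°  →  valid

δ = 10.64°, valid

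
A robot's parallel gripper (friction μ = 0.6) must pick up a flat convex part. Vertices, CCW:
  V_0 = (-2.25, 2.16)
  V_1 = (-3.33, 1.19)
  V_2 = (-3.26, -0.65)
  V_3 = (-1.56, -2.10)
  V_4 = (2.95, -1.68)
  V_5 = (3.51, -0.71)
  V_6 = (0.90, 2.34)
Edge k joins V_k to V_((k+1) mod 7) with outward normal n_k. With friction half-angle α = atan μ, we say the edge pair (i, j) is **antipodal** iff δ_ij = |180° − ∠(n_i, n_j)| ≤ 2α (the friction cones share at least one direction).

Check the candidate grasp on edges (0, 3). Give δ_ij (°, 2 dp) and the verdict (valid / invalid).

α = atan 0.6 = 30.96°;  2α = 61.93°
edge 0: e_0 = (-1.08, -0.97);  n_0 = (-0.6682, +0.7440)
edge 3: e_3 = (+4.51, +0.42);  n_3 = (+0.0927, -0.9957)
∠(n_0, n_3) = 143.39°
δ = |180° − 143.39°| = 36.61°
36.61° ≤ 2α = 61.93°  →  valid

δ = 36.61°, valid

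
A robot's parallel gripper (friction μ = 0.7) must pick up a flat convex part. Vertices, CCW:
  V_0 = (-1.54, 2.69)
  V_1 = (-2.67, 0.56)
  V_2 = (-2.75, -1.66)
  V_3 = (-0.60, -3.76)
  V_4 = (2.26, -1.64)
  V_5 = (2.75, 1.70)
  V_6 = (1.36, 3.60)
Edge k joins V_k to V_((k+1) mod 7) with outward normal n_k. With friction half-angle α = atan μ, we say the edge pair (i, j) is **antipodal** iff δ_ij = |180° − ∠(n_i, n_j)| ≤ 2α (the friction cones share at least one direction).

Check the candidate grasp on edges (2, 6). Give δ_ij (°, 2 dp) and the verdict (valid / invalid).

δ = 61.75°, valid

α = atan 0.7 = 34.99°;  2α = 69.98°
edge 2: e_2 = (+2.15, -2.10);  n_2 = (-0.6987, -0.7154)
edge 6: e_6 = (-2.90, -0.91);  n_6 = (-0.2994, +0.9541)
∠(n_2, n_6) = 118.25°
δ = |180° − 118.25°| = 61.75°
61.75° ≤ 2α = 69.98°  →  valid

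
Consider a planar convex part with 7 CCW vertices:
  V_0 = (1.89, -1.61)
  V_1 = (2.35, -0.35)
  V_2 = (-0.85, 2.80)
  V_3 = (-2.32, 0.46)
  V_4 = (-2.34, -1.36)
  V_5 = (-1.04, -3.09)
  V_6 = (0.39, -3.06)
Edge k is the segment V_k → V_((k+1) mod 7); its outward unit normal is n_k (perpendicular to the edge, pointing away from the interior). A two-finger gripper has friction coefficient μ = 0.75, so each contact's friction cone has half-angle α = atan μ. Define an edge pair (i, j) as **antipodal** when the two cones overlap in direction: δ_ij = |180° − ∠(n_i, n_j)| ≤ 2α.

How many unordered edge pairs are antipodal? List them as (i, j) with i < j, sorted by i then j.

count = 9; pairs: (0,2), (0,3), (0,4), (1,3), (1,4), (1,5), (2,5), (2,6), (3,6)

α = atan 0.75 = 36.87°;  2α = 73.74°
n_0 = (+0.9394, -0.3429)
n_1 = (+0.7015, +0.7127)
n_2 = (-0.8468, +0.5319)
n_3 = (-0.9999, +0.0110)
n_4 = (-0.7994, -0.6007)
n_5 = (+0.0210, -0.9998)
n_6 = (+0.6950, -0.7190)
  (0,1): δ = 114.49°  ·
  (0,2): δ = 12.08°  ✓
  (0,3): δ = 19.43°  ✓
  (0,4): δ = 56.98°  ✓
  (0,5): δ = 111.26°  ·
  (0,6): δ = 154.09°  ·
  (1,2): δ = 77.59°  ·
  (1,3): δ = 46.08°  ✓
  (1,4): δ = 8.53°  ✓
  (1,5): δ = 45.75°  ✓
  (1,6): δ = 88.58°  ·
  (2,3): δ = 148.49°  ·
  (2,4): δ = 110.94°  ·
  (2,5): δ = 56.66°  ✓
  (2,6): δ = 13.83°  ✓
  (3,4): δ = 142.45°  ·
  (3,5): δ = 88.17°  ·
  (3,6): δ = 45.34°  ✓
  (4,5): δ = 125.72°  ·
  (4,6): δ = 82.89°  ·
  (5,6): δ = 137.17°  ·
antipodal pairs: 9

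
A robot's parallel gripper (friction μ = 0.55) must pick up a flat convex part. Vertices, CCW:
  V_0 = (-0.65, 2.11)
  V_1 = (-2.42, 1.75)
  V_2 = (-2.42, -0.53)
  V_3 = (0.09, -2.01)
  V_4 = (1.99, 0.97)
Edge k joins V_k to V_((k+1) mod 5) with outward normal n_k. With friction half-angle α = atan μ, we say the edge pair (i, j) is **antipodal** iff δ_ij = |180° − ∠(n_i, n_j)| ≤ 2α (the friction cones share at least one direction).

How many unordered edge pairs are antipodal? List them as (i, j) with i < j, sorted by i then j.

count = 4; pairs: (0,2), (0,3), (1,3), (2,4)

α = atan 0.55 = 28.81°;  2α = 57.62°
n_0 = (-0.1993, +0.9799)
n_1 = (-1.0000, -0.0000)
n_2 = (-0.5079, -0.8614)
n_3 = (+0.8432, -0.5376)
n_4 = (+0.3964, +0.9181)
  (0,1): δ = 101.50°  ·
  (0,2): δ = 42.02°  ✓
  (0,3): δ = 45.98°  ✓
  (0,4): δ = 145.15°  ·
  (1,2): δ = 120.53°  ·
  (1,3): δ = 32.52°  ✓
  (1,4): δ = 66.64°  ·
  (2,3): δ = 92.00°  ·
  (2,4): δ = 7.17°  ✓
  (3,4): δ = 80.83°  ·
antipodal pairs: 4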